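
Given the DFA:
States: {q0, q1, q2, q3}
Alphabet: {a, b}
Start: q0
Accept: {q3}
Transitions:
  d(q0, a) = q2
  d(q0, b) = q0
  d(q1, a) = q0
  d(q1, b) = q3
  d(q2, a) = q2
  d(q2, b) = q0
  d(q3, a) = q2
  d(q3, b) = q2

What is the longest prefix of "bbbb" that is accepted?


Run the DFA, marking each prefix where the state is accepting:
  "" -> q0 [reject]
  "b" -> q0 [reject]
  "bb" -> q0 [reject]
  "bbb" -> q0 [reject]
  "bbbb" -> q0 [reject]

No prefix is accepted


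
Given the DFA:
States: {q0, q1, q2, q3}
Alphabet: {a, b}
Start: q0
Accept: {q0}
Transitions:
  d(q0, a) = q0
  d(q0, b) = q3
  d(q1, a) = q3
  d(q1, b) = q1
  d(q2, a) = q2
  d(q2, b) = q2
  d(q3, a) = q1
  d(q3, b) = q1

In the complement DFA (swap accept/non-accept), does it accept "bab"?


Trace: q0 -> q3 -> q1 -> q1
Final: q1
Original accept: {q0}
Complement: q1 is not in original accept

Yes, complement accepts (original rejects)


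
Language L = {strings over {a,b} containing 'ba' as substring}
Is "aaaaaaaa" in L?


'ba' does not occur

No, "aaaaaaaa" is not in L


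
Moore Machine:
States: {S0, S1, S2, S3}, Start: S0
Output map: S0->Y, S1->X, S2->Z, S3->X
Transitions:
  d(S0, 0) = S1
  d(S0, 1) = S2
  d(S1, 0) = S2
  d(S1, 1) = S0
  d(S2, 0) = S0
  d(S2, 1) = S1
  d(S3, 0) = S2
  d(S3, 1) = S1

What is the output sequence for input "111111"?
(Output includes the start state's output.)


Start: S0 (output Y)
  --1--> S2 (output Z)
  --1--> S1 (output X)
  --1--> S0 (output Y)
  --1--> S2 (output Z)
  --1--> S1 (output X)
  --1--> S0 (output Y)

"YZXYZXY"


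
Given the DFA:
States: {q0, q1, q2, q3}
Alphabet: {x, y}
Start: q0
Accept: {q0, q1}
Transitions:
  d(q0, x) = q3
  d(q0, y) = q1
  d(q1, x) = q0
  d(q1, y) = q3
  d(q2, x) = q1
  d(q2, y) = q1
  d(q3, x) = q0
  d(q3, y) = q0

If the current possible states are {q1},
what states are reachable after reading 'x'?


Apply transition on 'x' from each current state:
  d(q1, x) = q0

{q0}


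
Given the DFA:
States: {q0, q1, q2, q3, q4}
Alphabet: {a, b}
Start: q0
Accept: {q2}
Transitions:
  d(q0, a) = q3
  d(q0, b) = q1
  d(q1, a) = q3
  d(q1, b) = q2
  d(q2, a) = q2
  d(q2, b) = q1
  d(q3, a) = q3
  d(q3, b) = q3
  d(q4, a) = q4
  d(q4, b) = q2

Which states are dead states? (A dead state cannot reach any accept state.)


Forward reachability from each state:
  q0 -> reaches accept state q2 (live)
  q1 -> reaches accept state q2 (live)
  q2 -> reaches accept state q2 (live)
  q3 -> reaches {q3}, no accept state (dead)
  q4 -> reaches accept state q2 (live)

{q3}


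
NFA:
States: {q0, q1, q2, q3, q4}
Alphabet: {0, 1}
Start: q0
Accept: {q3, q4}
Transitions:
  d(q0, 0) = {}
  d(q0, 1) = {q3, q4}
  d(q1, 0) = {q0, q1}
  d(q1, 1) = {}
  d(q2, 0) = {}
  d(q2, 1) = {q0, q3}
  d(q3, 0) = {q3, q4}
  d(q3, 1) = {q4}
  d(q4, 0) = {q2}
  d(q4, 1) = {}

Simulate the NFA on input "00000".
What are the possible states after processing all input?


Start: {q0}
  --0--> {}
  --0--> {}
  --0--> {}
  --0--> {}
  --0--> {}

{} (empty set, no valid transitions)


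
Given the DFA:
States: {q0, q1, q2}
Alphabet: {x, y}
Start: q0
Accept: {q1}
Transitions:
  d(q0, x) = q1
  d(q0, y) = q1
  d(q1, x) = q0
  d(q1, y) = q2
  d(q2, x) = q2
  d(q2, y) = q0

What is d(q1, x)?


Looking up transition d(q1, x)

q0


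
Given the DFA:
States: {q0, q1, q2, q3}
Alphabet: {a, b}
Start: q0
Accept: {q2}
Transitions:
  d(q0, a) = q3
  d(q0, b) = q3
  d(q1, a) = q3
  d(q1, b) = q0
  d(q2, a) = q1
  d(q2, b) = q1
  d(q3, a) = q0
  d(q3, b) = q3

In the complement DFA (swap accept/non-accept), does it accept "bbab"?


Trace: q0 -> q3 -> q3 -> q0 -> q3
Final: q3
Original accept: {q2}
Complement: q3 is not in original accept

Yes, complement accepts (original rejects)


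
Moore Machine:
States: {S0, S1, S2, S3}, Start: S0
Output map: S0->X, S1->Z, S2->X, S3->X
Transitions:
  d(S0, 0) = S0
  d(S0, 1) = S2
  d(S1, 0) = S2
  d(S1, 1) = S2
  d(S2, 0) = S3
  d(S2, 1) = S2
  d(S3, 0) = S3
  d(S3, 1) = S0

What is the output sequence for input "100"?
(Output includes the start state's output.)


Start: S0 (output X)
  --1--> S2 (output X)
  --0--> S3 (output X)
  --0--> S3 (output X)

"XXXX"


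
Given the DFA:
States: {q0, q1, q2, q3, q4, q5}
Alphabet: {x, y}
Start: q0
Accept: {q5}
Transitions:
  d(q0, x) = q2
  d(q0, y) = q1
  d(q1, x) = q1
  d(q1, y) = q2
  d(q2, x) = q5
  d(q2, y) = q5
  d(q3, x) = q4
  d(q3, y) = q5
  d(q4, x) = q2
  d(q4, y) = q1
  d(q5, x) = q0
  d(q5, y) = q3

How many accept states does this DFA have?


Accept states listed: {q5}
Counting: q5(1)

1


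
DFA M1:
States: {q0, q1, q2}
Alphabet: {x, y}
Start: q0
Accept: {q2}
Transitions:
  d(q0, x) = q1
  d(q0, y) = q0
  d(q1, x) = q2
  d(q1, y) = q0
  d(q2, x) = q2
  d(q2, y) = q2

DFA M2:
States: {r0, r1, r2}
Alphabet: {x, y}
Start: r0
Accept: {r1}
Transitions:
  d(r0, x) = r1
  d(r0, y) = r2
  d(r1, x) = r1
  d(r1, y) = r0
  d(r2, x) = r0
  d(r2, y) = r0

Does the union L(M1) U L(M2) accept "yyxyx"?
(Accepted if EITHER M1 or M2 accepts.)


M1: final=q1 accepted=False
M2: final=r1 accepted=True

Yes, union accepts


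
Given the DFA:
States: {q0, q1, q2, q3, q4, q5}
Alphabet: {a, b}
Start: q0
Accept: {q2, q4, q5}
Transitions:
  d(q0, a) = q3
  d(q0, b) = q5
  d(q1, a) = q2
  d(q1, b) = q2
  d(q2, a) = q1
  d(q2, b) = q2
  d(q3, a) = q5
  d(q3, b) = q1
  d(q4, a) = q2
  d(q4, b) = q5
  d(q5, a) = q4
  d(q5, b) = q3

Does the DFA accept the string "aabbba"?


Trace: q0 -> q3 -> q5 -> q3 -> q1 -> q2 -> q1
Final state: q1
Accept states: {q2, q4, q5}

No, rejected (final state q1 is not an accept state)


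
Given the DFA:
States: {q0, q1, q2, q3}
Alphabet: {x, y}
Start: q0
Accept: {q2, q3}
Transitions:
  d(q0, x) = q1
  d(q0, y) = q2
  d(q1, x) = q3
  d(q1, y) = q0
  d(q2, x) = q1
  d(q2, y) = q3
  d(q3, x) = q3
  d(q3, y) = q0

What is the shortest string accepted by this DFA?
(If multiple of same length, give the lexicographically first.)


BFS by string length (lex-first path to each state shown):
  len 0: q0<-""
  len 1: q1<-"x", q2<-"y"
Found accept state at length 1.

"y"


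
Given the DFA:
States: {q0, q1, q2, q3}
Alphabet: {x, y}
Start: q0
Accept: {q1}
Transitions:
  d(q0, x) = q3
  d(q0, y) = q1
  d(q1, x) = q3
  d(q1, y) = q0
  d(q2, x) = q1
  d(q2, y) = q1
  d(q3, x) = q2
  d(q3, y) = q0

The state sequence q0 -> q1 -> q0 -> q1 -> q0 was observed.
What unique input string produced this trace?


Trace back each transition to find the symbol:
  q0 --[y]--> q1
  q1 --[y]--> q0
  q0 --[y]--> q1
  q1 --[y]--> q0

"yyyy"


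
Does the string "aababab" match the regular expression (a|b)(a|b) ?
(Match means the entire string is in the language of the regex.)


|string| = 7; first = 'a'; last = 'b'

No, "aababab" does not match (a|b)(a|b)


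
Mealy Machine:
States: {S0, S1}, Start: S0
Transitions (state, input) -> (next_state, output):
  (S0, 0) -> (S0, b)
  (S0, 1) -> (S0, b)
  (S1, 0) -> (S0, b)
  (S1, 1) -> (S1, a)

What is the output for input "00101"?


Step-by-step:
  (S0, 0) -> (S0, b)
  (S0, 0) -> (S0, b)
  (S0, 1) -> (S0, b)
  (S0, 0) -> (S0, b)
  (S0, 1) -> (S0, b)

"bbbbb"


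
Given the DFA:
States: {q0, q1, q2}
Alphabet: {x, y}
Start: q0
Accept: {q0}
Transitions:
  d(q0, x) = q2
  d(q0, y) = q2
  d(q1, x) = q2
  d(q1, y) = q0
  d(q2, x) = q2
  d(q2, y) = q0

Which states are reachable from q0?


BFS from q0:
  layer 0: {q0}
  layer 1: {q2}

{q0, q2}


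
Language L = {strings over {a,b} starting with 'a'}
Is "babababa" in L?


first symbol = 'b'

No, "babababa" is not in L


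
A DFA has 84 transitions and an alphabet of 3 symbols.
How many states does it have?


Each state has exactly one transition per symbol.
states = transitions / |alphabet| = 84 / 3 = 28

28


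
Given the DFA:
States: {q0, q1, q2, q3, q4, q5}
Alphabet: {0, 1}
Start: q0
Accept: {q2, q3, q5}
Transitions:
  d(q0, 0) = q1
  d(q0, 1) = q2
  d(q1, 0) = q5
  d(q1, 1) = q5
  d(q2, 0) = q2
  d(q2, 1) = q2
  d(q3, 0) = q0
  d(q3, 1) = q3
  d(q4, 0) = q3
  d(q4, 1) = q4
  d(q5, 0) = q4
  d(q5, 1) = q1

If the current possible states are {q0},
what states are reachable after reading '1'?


Apply transition on '1' from each current state:
  d(q0, 1) = q2

{q2}


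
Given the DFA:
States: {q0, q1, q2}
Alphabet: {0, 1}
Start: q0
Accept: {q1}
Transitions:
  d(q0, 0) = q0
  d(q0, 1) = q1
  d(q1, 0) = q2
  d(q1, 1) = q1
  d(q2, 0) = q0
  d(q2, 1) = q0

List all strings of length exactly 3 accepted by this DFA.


All strings of length 3: 8 total
Accepted: 3

"001", "011", "111"


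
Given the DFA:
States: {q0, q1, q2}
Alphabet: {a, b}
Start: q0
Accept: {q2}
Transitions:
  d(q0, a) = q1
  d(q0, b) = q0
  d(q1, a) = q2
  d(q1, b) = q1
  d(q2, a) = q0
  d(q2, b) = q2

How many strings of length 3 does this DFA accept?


Enumerating all length-3 strings:
  "aaa" -> q0 [reject]
  "aab" -> q2 [accept]
  "aba" -> q2 [accept]
  "abb" -> q1 [reject]
  "baa" -> q2 [accept]
  "bab" -> q1 [reject]
  "bba" -> q1 [reject]
  "bbb" -> q0 [reject]

3 out of 8


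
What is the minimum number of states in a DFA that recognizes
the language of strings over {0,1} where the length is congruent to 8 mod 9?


States track (length) mod 9.
Need 9 states: one per remainder 0..8; accept = remainder 8.

9


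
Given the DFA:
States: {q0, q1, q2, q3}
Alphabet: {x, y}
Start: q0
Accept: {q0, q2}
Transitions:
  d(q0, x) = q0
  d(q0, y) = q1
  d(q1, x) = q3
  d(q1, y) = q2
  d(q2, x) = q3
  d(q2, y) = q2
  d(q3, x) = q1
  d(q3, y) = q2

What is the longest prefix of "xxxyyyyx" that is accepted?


Run the DFA, marking each prefix where the state is accepting:
  "" -> q0 [accept]
  "x" -> q0 [accept]
  "xx" -> q0 [accept]
  "xxx" -> q0 [accept]
  "xxxy" -> q1 [reject]
  "xxxyy" -> q2 [accept]
  "xxxyyy" -> q2 [accept]
  "xxxyyyy" -> q2 [accept]
  "xxxyyyyx" -> q3 [reject]

"xxxyyyy"


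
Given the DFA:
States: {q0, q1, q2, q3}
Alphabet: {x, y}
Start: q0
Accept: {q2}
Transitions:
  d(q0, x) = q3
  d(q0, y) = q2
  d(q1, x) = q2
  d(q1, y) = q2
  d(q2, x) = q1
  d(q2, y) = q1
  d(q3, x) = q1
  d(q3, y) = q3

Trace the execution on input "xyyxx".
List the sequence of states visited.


Input: xyyxx
d(q0, x) = q3
d(q3, y) = q3
d(q3, y) = q3
d(q3, x) = q1
d(q1, x) = q2


q0 -> q3 -> q3 -> q3 -> q1 -> q2


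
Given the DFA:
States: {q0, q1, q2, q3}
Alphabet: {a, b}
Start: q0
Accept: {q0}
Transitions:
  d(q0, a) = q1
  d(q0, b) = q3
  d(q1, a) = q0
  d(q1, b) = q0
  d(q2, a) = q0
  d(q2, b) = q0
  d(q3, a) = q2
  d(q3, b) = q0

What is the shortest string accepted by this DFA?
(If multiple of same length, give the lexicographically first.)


BFS by string length (lex-first path to each state shown):
  len 0: q0<-""
Found accept state at length 0.

"" (empty string)


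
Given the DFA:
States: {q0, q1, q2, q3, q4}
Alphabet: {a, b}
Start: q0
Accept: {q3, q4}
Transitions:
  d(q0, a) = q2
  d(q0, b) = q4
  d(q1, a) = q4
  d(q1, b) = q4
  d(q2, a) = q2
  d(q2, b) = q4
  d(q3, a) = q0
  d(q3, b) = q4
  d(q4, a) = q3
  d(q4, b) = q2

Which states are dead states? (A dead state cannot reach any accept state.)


Forward reachability from each state:
  q0 -> reaches accept state q3 (live)
  q1 -> reaches accept state q3 (live)
  q2 -> reaches accept state q3 (live)
  q3 -> reaches accept state q3 (live)
  q4 -> reaches accept state q3 (live)

None (all states can reach an accept state)


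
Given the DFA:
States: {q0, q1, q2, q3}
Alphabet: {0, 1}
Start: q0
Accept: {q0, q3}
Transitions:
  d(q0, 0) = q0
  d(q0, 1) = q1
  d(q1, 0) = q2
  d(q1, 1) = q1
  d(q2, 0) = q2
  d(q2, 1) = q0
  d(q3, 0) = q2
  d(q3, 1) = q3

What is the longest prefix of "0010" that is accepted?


Run the DFA, marking each prefix where the state is accepting:
  "" -> q0 [accept]
  "0" -> q0 [accept]
  "00" -> q0 [accept]
  "001" -> q1 [reject]
  "0010" -> q2 [reject]

"00"


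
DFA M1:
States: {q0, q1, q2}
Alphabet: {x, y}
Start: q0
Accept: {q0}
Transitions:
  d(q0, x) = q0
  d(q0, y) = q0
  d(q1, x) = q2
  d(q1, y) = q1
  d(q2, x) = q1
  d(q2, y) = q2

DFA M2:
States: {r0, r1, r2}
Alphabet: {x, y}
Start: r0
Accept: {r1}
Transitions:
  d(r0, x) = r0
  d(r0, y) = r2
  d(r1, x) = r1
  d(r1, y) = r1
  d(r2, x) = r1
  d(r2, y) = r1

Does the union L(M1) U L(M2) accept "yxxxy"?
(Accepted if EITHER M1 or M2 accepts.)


M1: final=q0 accepted=True
M2: final=r1 accepted=True

Yes, union accepts


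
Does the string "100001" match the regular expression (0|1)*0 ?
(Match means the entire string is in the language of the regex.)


|string| = 6; first = '1'; last = '1'

No, "100001" does not match (0|1)*0


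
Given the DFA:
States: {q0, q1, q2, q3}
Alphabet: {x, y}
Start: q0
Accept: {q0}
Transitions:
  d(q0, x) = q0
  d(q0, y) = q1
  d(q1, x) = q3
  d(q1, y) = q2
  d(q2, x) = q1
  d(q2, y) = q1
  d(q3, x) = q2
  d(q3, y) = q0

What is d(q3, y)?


Looking up transition d(q3, y)

q0


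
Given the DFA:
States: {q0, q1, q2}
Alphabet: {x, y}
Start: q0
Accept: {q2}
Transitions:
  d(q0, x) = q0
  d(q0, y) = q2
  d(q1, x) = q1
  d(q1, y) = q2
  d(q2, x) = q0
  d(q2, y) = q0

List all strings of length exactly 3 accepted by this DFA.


All strings of length 3: 8 total
Accepted: 3

"xxy", "yxy", "yyy"


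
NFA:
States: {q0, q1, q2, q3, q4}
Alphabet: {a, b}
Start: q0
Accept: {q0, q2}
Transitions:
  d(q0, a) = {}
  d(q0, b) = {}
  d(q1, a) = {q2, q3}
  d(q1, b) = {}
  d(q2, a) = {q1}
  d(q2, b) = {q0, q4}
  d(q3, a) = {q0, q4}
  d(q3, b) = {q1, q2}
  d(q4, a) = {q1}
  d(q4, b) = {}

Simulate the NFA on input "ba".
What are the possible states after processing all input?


Start: {q0}
  --b--> {}
  --a--> {}

{} (empty set, no valid transitions)


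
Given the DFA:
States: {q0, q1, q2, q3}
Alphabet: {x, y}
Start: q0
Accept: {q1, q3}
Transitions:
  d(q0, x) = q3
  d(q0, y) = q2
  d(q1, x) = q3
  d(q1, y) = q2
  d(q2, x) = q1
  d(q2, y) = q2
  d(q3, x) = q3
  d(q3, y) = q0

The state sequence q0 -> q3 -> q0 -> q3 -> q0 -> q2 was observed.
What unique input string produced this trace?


Trace back each transition to find the symbol:
  q0 --[x]--> q3
  q3 --[y]--> q0
  q0 --[x]--> q3
  q3 --[y]--> q0
  q0 --[y]--> q2

"xyxyy"


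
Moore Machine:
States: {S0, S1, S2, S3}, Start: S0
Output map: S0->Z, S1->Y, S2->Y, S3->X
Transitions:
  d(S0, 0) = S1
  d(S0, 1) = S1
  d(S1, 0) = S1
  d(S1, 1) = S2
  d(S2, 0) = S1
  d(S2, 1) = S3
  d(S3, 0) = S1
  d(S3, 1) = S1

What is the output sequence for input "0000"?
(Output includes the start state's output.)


Start: S0 (output Z)
  --0--> S1 (output Y)
  --0--> S1 (output Y)
  --0--> S1 (output Y)
  --0--> S1 (output Y)

"ZYYYY"


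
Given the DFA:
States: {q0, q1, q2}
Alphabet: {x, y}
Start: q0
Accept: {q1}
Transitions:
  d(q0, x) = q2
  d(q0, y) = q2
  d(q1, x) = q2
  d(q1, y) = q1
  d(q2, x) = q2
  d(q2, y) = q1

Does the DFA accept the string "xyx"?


Trace: q0 -> q2 -> q1 -> q2
Final state: q2
Accept states: {q1}

No, rejected (final state q2 is not an accept state)


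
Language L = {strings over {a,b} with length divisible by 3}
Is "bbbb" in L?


length = 4; 4 mod 3 = 1

No, "bbbb" is not in L


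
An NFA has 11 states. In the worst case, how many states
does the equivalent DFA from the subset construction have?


Subset construction: one DFA state per subset of NFA states.
2^11 = 2048

2048


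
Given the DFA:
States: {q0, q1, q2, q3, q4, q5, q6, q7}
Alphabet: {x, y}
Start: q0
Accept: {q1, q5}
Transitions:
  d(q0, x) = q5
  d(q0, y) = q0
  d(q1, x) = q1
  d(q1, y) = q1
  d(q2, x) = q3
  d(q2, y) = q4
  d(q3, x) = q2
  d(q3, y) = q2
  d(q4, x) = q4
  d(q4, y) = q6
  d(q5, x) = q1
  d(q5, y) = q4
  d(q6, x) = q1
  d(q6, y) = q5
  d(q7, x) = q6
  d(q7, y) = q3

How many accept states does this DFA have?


Accept states listed: {q1, q5}
Counting: q1(1) q5(2)

2


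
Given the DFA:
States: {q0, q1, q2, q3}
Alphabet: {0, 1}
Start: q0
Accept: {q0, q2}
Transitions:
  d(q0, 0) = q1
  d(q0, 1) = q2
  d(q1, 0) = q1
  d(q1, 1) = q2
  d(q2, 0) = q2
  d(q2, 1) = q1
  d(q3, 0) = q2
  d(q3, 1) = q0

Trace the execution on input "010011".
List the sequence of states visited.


Input: 010011
d(q0, 0) = q1
d(q1, 1) = q2
d(q2, 0) = q2
d(q2, 0) = q2
d(q2, 1) = q1
d(q1, 1) = q2


q0 -> q1 -> q2 -> q2 -> q2 -> q1 -> q2


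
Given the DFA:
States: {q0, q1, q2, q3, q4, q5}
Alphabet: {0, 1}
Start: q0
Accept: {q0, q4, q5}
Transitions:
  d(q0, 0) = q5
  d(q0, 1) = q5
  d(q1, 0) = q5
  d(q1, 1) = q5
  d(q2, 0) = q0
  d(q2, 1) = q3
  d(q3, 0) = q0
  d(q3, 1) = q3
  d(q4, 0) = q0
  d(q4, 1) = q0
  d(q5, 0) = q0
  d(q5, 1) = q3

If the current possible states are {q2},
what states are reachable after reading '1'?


Apply transition on '1' from each current state:
  d(q2, 1) = q3

{q3}


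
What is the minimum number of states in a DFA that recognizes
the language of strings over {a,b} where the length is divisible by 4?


States track (length) mod 4.
Need 4 states: one per remainder 0..3; accept = remainder 0.

4


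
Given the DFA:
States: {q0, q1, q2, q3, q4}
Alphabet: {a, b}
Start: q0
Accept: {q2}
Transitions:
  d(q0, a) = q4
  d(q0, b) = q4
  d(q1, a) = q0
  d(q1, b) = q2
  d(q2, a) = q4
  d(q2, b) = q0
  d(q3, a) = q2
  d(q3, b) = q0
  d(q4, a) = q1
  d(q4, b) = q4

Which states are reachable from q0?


BFS from q0:
  layer 0: {q0}
  layer 1: {q4}
  layer 2: {q1}
  layer 3: {q2}

{q0, q1, q2, q4}


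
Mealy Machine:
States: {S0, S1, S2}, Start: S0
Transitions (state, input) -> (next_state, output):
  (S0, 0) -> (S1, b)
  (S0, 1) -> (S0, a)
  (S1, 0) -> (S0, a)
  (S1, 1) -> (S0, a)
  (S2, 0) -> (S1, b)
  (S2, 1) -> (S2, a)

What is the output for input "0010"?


Step-by-step:
  (S0, 0) -> (S1, b)
  (S1, 0) -> (S0, a)
  (S0, 1) -> (S0, a)
  (S0, 0) -> (S1, b)

"baab"


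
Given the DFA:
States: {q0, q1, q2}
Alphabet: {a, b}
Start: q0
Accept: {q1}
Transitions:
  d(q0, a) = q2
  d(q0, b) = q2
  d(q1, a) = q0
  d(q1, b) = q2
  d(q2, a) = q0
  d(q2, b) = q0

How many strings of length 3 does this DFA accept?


Enumerating all length-3 strings:
  "aaa" -> q2 [reject]
  "aab" -> q2 [reject]
  "aba" -> q2 [reject]
  "abb" -> q2 [reject]
  "baa" -> q2 [reject]
  "bab" -> q2 [reject]
  "bba" -> q2 [reject]
  "bbb" -> q2 [reject]

0 out of 8


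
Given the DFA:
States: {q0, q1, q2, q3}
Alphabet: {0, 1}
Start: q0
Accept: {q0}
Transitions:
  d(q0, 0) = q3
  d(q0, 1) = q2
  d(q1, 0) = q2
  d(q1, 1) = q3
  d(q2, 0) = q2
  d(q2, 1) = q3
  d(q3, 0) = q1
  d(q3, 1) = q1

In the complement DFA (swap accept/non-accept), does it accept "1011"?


Trace: q0 -> q2 -> q2 -> q3 -> q1
Final: q1
Original accept: {q0}
Complement: q1 is not in original accept

Yes, complement accepts (original rejects)


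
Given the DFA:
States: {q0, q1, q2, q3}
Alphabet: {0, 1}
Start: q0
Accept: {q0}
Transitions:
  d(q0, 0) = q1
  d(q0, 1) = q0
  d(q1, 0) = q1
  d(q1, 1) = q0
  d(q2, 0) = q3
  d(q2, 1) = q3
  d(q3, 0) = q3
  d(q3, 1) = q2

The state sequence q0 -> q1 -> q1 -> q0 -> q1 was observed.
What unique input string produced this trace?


Trace back each transition to find the symbol:
  q0 --[0]--> q1
  q1 --[0]--> q1
  q1 --[1]--> q0
  q0 --[0]--> q1

"0010"


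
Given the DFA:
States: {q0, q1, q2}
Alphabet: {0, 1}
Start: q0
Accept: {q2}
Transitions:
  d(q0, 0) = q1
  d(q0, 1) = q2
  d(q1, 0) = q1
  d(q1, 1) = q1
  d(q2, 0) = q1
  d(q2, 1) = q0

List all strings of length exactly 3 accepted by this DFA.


All strings of length 3: 8 total
Accepted: 1

"111"


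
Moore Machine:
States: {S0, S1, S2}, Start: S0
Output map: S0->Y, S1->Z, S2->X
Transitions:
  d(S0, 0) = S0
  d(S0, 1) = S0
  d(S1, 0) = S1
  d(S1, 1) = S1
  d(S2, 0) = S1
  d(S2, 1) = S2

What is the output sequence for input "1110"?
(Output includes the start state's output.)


Start: S0 (output Y)
  --1--> S0 (output Y)
  --1--> S0 (output Y)
  --1--> S0 (output Y)
  --0--> S0 (output Y)

"YYYYY"


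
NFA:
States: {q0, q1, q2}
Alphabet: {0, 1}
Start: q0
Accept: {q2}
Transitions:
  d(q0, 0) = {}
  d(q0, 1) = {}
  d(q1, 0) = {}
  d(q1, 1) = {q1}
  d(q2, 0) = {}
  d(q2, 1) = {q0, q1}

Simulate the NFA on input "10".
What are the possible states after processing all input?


Start: {q0}
  --1--> {}
  --0--> {}

{} (empty set, no valid transitions)


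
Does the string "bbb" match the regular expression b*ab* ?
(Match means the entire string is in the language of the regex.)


|string| = 3; first = 'b'; last = 'b'

No, "bbb" does not match b*ab*


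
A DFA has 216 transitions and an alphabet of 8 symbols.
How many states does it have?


Each state has exactly one transition per symbol.
states = transitions / |alphabet| = 216 / 8 = 27

27


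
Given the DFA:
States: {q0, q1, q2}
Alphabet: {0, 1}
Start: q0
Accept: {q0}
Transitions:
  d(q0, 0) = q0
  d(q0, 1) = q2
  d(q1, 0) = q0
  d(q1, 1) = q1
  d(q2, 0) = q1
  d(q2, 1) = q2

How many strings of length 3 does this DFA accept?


Enumerating all length-3 strings:
  "000" -> q0 [accept]
  "001" -> q2 [reject]
  "010" -> q1 [reject]
  "011" -> q2 [reject]
  "100" -> q0 [accept]
  "101" -> q1 [reject]
  "110" -> q1 [reject]
  "111" -> q2 [reject]

2 out of 8


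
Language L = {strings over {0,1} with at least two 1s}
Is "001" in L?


count('1') = 1

No, "001" is not in L


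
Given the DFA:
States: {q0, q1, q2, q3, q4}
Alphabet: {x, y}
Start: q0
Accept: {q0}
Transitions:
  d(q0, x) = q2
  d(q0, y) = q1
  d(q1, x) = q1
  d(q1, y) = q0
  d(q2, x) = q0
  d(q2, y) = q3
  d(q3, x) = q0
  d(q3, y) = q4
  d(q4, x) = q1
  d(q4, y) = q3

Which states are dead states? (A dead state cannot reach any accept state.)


Forward reachability from each state:
  q0 -> reaches accept state q0 (live)
  q1 -> reaches accept state q0 (live)
  q2 -> reaches accept state q0 (live)
  q3 -> reaches accept state q0 (live)
  q4 -> reaches accept state q0 (live)

None (all states can reach an accept state)


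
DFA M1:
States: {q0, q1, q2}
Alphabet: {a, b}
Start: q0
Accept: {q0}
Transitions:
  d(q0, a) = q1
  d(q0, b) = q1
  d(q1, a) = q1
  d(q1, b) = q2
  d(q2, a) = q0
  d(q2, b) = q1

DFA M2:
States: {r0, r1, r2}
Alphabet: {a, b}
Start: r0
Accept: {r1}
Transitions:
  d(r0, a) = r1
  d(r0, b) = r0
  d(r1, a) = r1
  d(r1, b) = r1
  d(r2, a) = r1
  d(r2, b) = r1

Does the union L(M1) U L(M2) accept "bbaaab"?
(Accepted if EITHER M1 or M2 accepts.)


M1: final=q2 accepted=False
M2: final=r1 accepted=True

Yes, union accepts


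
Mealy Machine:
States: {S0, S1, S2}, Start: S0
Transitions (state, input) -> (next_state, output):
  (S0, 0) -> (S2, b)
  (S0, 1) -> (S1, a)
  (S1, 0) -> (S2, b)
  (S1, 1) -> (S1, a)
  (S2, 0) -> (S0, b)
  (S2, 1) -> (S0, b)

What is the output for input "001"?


Step-by-step:
  (S0, 0) -> (S2, b)
  (S2, 0) -> (S0, b)
  (S0, 1) -> (S1, a)

"bba"


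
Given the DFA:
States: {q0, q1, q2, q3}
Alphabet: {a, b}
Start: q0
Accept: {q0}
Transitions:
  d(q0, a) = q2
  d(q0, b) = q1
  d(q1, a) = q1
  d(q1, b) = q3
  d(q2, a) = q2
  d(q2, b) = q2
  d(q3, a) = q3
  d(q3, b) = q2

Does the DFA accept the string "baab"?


Trace: q0 -> q1 -> q1 -> q1 -> q3
Final state: q3
Accept states: {q0}

No, rejected (final state q3 is not an accept state)


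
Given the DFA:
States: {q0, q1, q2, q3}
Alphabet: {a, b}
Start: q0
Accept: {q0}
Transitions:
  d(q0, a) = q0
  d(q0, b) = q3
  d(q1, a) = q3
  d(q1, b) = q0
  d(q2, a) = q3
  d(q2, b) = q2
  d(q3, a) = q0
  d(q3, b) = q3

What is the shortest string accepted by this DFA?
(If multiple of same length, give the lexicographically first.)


BFS by string length (lex-first path to each state shown):
  len 0: q0<-""
Found accept state at length 0.

"" (empty string)


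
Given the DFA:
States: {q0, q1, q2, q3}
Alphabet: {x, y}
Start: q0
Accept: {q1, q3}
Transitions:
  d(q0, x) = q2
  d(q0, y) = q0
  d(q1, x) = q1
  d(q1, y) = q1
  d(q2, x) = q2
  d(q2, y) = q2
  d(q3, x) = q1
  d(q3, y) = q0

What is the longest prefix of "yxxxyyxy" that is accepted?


Run the DFA, marking each prefix where the state is accepting:
  "" -> q0 [reject]
  "y" -> q0 [reject]
  "yx" -> q2 [reject]
  "yxx" -> q2 [reject]
  "yxxx" -> q2 [reject]
  "yxxxy" -> q2 [reject]
  "yxxxyy" -> q2 [reject]
  "yxxxyyx" -> q2 [reject]
  "yxxxyyxy" -> q2 [reject]

No prefix is accepted


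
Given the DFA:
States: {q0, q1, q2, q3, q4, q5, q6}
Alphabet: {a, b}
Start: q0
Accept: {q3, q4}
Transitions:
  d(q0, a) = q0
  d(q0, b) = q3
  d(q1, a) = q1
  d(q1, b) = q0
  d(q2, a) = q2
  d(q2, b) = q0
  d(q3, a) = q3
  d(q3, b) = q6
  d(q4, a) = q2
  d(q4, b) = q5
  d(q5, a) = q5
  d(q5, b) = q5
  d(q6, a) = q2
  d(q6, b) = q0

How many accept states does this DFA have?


Accept states listed: {q3, q4}
Counting: q3(1) q4(2)

2


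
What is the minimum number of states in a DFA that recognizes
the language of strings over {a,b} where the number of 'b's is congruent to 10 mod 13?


States track (count of 'b') mod 13.
Need 13 states: one per remainder 0..12; accept = remainder 10.

13


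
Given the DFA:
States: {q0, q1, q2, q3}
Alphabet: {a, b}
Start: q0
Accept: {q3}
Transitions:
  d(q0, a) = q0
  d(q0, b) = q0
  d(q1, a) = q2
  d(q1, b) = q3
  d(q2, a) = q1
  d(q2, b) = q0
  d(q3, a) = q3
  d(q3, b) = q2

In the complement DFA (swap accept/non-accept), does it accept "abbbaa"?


Trace: q0 -> q0 -> q0 -> q0 -> q0 -> q0 -> q0
Final: q0
Original accept: {q3}
Complement: q0 is not in original accept

Yes, complement accepts (original rejects)


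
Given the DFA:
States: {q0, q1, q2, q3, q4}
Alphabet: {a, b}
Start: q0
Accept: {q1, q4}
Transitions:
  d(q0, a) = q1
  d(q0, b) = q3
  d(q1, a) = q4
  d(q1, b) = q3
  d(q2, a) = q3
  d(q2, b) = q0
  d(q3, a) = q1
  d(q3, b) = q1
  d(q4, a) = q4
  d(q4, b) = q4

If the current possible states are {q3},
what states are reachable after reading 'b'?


Apply transition on 'b' from each current state:
  d(q3, b) = q1

{q1}


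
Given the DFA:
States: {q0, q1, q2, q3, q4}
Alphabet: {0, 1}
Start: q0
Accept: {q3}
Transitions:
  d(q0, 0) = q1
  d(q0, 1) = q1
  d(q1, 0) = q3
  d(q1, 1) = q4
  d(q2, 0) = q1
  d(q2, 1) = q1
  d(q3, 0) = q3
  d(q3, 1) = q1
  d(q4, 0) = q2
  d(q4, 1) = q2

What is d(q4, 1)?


Looking up transition d(q4, 1)

q2


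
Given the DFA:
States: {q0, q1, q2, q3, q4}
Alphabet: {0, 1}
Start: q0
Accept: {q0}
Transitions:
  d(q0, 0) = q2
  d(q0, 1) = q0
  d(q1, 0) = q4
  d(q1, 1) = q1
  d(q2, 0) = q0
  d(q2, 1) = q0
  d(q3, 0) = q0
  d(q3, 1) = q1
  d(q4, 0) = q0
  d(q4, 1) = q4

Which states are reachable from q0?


BFS from q0:
  layer 0: {q0}
  layer 1: {q2}

{q0, q2}


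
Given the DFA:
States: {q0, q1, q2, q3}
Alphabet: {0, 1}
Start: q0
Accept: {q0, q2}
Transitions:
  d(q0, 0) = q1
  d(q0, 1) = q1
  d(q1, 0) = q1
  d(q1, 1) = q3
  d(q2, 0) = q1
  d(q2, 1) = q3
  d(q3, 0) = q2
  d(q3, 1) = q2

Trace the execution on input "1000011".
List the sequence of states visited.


Input: 1000011
d(q0, 1) = q1
d(q1, 0) = q1
d(q1, 0) = q1
d(q1, 0) = q1
d(q1, 0) = q1
d(q1, 1) = q3
d(q3, 1) = q2


q0 -> q1 -> q1 -> q1 -> q1 -> q1 -> q3 -> q2


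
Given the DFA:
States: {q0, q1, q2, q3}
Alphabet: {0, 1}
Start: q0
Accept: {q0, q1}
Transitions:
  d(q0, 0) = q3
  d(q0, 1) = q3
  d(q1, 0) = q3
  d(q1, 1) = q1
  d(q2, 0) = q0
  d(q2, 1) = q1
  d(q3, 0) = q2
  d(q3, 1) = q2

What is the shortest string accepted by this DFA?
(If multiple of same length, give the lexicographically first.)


BFS by string length (lex-first path to each state shown):
  len 0: q0<-""
Found accept state at length 0.

"" (empty string)


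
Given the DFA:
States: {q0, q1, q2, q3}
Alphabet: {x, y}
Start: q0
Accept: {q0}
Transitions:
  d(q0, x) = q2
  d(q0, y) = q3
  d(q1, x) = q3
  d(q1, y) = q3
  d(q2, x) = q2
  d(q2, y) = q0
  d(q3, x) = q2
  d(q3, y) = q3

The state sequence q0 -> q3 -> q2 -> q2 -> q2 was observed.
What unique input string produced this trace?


Trace back each transition to find the symbol:
  q0 --[y]--> q3
  q3 --[x]--> q2
  q2 --[x]--> q2
  q2 --[x]--> q2

"yxxx"


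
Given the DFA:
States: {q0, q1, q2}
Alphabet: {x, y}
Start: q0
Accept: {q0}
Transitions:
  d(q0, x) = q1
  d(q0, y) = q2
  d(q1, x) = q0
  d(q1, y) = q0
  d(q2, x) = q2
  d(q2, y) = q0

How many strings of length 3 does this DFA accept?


Enumerating all length-3 strings:
  "xxx" -> q1 [reject]
  "xxy" -> q2 [reject]
  "xyx" -> q1 [reject]
  "xyy" -> q2 [reject]
  "yxx" -> q2 [reject]
  "yxy" -> q0 [accept]
  "yyx" -> q1 [reject]
  "yyy" -> q2 [reject]

1 out of 8


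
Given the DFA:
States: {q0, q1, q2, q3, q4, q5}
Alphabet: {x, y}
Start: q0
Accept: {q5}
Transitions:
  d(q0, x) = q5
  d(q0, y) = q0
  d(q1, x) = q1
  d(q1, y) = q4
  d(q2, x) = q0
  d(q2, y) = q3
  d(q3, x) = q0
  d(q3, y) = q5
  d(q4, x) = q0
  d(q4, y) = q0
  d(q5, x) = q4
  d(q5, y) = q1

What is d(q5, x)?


Looking up transition d(q5, x)

q4


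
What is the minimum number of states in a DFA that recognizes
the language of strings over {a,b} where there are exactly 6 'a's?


States: count = 0, 1, ..., 6 (that's 7 states), plus a dead state for count > 6.
Total: 7 + 1 = 8. Accept = count-6 state.

8


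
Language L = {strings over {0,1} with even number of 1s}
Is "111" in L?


count('1') = 3; 3 mod 2 = 1

No, "111" is not in L


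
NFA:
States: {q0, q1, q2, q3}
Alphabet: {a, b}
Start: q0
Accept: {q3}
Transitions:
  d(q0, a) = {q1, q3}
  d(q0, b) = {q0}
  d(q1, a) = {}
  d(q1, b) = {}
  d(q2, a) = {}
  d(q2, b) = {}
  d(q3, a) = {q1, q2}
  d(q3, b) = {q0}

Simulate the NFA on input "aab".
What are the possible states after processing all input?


Start: {q0}
  --a--> {q1, q3}
  --a--> {q1, q2}
  --b--> {}

{} (empty set, no valid transitions)


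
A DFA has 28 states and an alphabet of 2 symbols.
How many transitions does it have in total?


Each state has exactly one transition per symbol.
28 * 2 = 56

56


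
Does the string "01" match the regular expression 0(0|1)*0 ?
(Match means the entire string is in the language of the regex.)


|string| = 2; first = '0'; last = '1'

No, "01" does not match 0(0|1)*0


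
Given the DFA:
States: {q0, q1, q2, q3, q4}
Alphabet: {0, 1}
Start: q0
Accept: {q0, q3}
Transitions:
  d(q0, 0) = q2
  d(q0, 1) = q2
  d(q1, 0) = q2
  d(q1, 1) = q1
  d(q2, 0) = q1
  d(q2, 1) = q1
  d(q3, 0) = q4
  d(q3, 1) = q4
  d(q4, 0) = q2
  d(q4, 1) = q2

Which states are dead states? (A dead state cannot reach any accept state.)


Forward reachability from each state:
  q0 -> reaches accept state q0 (live)
  q1 -> reaches {q1, q2}, no accept state (dead)
  q2 -> reaches {q1, q2}, no accept state (dead)
  q3 -> reaches accept state q3 (live)
  q4 -> reaches {q1, q2, q4}, no accept state (dead)

{q1, q2, q4}


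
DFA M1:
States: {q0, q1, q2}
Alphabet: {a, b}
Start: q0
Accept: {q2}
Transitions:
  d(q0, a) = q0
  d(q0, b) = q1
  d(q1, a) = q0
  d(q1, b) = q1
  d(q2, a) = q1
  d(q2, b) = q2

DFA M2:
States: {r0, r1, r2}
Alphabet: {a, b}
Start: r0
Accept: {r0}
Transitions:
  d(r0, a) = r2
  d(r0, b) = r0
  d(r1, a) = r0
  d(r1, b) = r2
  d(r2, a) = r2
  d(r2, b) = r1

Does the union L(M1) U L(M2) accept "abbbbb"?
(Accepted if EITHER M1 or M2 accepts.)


M1: final=q1 accepted=False
M2: final=r1 accepted=False

No, union rejects (neither accepts)


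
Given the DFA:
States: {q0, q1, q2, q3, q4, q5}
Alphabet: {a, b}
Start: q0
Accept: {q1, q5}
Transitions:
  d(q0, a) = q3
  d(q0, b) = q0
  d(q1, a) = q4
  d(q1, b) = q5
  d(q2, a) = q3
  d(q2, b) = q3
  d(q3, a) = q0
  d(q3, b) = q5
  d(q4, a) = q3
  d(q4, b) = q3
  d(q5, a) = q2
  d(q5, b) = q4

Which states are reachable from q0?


BFS from q0:
  layer 0: {q0}
  layer 1: {q3}
  layer 2: {q5}
  layer 3: {q2, q4}

{q0, q2, q3, q4, q5}


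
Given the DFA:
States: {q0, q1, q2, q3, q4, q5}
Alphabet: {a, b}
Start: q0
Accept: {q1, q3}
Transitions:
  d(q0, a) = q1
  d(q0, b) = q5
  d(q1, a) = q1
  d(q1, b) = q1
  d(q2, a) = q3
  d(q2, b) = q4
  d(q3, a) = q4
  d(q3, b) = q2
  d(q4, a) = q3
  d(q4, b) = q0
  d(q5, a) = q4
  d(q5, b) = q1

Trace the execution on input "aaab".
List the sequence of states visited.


Input: aaab
d(q0, a) = q1
d(q1, a) = q1
d(q1, a) = q1
d(q1, b) = q1


q0 -> q1 -> q1 -> q1 -> q1


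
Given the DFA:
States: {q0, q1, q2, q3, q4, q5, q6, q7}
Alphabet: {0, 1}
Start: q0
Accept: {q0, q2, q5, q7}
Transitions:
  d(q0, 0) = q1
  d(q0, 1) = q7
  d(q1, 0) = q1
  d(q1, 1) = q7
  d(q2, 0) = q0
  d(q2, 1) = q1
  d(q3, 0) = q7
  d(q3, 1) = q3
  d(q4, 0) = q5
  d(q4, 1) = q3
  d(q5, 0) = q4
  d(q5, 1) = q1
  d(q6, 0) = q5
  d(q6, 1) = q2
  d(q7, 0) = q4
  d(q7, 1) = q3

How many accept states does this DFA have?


Accept states listed: {q0, q2, q5, q7}
Counting: q0(1) q2(2) q5(3) q7(4)

4


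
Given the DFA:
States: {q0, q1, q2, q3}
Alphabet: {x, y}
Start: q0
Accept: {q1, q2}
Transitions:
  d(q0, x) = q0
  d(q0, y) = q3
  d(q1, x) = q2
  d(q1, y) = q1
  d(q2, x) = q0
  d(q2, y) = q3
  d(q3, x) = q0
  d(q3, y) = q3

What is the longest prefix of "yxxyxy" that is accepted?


Run the DFA, marking each prefix where the state is accepting:
  "" -> q0 [reject]
  "y" -> q3 [reject]
  "yx" -> q0 [reject]
  "yxx" -> q0 [reject]
  "yxxy" -> q3 [reject]
  "yxxyx" -> q0 [reject]
  "yxxyxy" -> q3 [reject]

No prefix is accepted


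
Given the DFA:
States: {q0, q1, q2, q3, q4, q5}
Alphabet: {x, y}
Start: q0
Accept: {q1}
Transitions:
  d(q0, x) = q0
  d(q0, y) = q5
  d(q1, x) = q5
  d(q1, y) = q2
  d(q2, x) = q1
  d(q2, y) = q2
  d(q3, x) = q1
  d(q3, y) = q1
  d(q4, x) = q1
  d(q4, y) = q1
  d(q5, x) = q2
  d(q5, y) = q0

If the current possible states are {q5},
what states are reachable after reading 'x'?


Apply transition on 'x' from each current state:
  d(q5, x) = q2

{q2}


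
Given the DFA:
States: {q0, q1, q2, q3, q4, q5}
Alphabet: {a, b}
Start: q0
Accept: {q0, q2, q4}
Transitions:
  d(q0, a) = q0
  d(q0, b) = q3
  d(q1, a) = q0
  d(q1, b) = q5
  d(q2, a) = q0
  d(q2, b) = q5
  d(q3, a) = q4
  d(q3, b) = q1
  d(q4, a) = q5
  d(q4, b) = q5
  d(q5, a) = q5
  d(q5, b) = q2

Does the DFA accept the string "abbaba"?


Trace: q0 -> q0 -> q3 -> q1 -> q0 -> q3 -> q4
Final state: q4
Accept states: {q0, q2, q4}

Yes, accepted (final state q4 is an accept state)


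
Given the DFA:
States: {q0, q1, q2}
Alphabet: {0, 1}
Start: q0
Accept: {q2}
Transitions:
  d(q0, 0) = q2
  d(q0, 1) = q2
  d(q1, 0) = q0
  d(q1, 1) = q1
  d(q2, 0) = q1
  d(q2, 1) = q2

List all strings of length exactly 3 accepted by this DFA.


All strings of length 3: 8 total
Accepted: 2

"011", "111"


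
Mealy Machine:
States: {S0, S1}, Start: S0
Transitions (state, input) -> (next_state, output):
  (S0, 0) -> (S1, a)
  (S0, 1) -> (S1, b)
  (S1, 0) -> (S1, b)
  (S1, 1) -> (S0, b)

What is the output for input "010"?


Step-by-step:
  (S0, 0) -> (S1, a)
  (S1, 1) -> (S0, b)
  (S0, 0) -> (S1, a)

"aba"


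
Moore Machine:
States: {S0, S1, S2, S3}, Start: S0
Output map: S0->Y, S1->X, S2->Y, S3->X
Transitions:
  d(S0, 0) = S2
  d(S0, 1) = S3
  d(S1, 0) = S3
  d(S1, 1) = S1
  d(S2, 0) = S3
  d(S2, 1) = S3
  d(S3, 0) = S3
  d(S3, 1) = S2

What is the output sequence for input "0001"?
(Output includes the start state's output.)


Start: S0 (output Y)
  --0--> S2 (output Y)
  --0--> S3 (output X)
  --0--> S3 (output X)
  --1--> S2 (output Y)

"YYXXY"


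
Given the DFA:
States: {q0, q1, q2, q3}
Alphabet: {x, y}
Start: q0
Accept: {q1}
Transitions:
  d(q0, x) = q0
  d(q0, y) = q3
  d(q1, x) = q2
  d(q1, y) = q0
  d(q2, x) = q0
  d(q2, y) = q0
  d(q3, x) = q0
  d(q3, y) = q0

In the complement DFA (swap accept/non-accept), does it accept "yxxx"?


Trace: q0 -> q3 -> q0 -> q0 -> q0
Final: q0
Original accept: {q1}
Complement: q0 is not in original accept

Yes, complement accepts (original rejects)


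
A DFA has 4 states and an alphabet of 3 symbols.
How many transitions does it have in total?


Each state has exactly one transition per symbol.
4 * 3 = 12

12


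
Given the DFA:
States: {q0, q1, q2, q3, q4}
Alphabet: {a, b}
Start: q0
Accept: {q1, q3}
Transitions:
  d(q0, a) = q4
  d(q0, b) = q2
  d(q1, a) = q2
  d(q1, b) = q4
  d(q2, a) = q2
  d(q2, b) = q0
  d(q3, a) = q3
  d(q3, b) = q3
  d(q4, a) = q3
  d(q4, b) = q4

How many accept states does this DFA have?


Accept states listed: {q1, q3}
Counting: q1(1) q3(2)

2


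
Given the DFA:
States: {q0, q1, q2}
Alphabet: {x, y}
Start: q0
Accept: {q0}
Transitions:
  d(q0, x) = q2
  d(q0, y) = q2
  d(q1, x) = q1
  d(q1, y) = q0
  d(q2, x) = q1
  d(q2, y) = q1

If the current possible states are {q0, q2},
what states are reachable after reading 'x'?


Apply transition on 'x' from each current state:
  d(q0, x) = q2
  d(q2, x) = q1

{q1, q2}


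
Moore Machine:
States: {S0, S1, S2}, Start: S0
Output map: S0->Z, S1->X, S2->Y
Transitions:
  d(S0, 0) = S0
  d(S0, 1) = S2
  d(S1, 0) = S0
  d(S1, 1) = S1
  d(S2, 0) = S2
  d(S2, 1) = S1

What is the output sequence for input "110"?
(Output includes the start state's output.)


Start: S0 (output Z)
  --1--> S2 (output Y)
  --1--> S1 (output X)
  --0--> S0 (output Z)

"ZYXZ"


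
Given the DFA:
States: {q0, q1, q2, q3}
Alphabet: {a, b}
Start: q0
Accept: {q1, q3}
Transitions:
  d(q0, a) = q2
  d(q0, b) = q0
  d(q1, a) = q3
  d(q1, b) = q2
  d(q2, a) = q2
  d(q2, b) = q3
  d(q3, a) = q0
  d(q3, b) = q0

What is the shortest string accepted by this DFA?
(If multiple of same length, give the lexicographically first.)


BFS by string length (lex-first path to each state shown):
  len 0: q0<-""
  len 1: q0<-"b", q2<-"a"
  len 2: q0<-"bb", q2<-"aa", q3<-"ab"
Found accept state at length 2.

"ab"


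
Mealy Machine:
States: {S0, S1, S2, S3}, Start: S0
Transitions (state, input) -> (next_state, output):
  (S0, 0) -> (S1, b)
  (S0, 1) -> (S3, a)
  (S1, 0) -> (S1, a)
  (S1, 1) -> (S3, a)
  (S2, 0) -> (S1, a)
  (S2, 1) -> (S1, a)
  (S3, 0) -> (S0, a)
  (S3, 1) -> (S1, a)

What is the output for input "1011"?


Step-by-step:
  (S0, 1) -> (S3, a)
  (S3, 0) -> (S0, a)
  (S0, 1) -> (S3, a)
  (S3, 1) -> (S1, a)

"aaaa"


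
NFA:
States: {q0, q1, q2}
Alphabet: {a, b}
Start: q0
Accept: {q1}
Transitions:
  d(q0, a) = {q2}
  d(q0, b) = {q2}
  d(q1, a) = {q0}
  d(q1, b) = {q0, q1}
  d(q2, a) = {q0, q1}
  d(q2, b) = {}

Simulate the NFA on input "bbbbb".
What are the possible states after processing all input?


Start: {q0}
  --b--> {q2}
  --b--> {}
  --b--> {}
  --b--> {}
  --b--> {}

{} (empty set, no valid transitions)


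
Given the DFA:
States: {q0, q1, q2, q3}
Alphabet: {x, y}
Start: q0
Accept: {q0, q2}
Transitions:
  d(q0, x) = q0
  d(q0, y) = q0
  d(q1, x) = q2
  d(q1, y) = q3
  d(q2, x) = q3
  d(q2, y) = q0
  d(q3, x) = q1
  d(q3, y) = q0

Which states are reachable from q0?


BFS from q0:
  layer 0: {q0}

{q0}


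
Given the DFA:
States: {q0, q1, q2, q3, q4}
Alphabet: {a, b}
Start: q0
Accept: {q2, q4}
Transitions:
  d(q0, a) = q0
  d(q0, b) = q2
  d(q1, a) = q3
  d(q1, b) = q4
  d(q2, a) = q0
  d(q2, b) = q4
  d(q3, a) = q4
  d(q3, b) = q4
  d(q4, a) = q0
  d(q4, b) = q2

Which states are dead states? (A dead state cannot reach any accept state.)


Forward reachability from each state:
  q0 -> reaches accept state q2 (live)
  q1 -> reaches accept state q2 (live)
  q2 -> reaches accept state q2 (live)
  q3 -> reaches accept state q2 (live)
  q4 -> reaches accept state q2 (live)

None (all states can reach an accept state)


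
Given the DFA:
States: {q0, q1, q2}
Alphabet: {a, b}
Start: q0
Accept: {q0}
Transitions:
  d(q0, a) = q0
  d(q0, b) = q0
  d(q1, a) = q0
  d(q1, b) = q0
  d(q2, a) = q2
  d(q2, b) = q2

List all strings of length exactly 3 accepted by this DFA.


All strings of length 3: 8 total
Accepted: 8

"aaa", "aab", "aba", "abb", "baa", "bab", "bba", "bbb"


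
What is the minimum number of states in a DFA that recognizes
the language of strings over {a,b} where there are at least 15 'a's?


States: count = 0, 1, ..., 14, and a final '>= 15' state.
Total: 15 + 1 = 16. Accept = '>= 15' state.

16


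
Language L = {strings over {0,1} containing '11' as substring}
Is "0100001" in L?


'11' does not occur

No, "0100001" is not in L


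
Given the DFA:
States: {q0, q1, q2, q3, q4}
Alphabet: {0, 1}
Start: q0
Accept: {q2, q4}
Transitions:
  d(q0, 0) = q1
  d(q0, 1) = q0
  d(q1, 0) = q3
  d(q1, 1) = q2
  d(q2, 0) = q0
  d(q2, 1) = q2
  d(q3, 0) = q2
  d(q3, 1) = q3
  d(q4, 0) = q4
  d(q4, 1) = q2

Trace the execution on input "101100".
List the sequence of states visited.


Input: 101100
d(q0, 1) = q0
d(q0, 0) = q1
d(q1, 1) = q2
d(q2, 1) = q2
d(q2, 0) = q0
d(q0, 0) = q1


q0 -> q0 -> q1 -> q2 -> q2 -> q0 -> q1
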